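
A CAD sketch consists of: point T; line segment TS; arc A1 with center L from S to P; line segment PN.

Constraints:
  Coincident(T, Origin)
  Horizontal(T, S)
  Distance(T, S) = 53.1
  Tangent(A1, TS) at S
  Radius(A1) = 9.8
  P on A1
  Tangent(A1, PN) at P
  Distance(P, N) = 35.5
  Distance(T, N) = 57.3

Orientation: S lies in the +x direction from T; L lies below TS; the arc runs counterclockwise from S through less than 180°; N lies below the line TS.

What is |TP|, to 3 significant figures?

44.2

T is at the origin; T and S share the same y with |TS| = 53.1 and S on the +x side, so S = (53.1, 0.00). Since A1 is tangent to TS there, LS ⟂ TS, so L = S + (0, -9.8) = (53.1, -9.80). Since LP ⟂ PN (tangency), |LN| = √(9.8² + 35.5²) = 36.8 regardless of where P sits on A1. So N lies on both circle(T, 57.3) and circle(L, 36.8); the below-TS intersection is N = (37.6, -43.2). P is the foot of the tangent from N: P = (43.4, -8.20).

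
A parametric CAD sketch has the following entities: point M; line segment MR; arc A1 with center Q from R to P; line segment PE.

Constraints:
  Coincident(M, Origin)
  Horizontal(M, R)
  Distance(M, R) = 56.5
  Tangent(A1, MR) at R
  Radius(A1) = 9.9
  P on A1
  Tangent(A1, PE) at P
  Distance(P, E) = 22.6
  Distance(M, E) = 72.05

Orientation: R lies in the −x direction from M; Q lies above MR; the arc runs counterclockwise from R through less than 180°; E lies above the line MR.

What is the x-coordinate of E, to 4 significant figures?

-63.81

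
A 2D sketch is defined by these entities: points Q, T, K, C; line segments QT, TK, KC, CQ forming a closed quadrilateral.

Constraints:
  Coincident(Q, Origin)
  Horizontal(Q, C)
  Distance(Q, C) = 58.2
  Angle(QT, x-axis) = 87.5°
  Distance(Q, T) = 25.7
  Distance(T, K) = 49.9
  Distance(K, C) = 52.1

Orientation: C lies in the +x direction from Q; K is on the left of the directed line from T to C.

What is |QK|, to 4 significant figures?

67.16

Checks: |TK| = 49.90 ✓; |KC| = 52.10 ✓.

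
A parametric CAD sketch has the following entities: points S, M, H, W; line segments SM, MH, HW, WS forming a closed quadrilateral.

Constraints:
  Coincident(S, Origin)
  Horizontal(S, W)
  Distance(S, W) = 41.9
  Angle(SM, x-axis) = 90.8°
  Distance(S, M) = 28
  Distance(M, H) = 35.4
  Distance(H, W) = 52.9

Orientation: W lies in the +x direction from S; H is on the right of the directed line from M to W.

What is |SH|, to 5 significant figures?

12.184

S is at the origin; S and W share the same y with |SW| = 41.9 and W in +x, so W = (41.9, 0). SM runs at 90.8° with |SM| = 28.0, so M = (-0.39094, 27.997). H is determined by |MH| = 35.4 and |HW| = 52.9 together: it lies at the intersection of circle(M, 35.4) and circle(W, 52.9). With |MW| = 50.719, the foot of the radical line on MW is 10.126 from M and the perpendicular offset is √(35.4² − 10.126²) = 33.921. Taking the right-of-MW solution: H = (-10.673, -5.8767).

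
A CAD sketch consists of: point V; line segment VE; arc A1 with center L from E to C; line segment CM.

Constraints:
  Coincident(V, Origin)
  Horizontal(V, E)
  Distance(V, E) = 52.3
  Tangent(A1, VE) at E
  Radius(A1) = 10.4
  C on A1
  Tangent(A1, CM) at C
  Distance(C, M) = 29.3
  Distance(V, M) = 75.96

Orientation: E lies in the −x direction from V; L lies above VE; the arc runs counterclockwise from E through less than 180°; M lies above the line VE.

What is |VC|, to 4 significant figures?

48.25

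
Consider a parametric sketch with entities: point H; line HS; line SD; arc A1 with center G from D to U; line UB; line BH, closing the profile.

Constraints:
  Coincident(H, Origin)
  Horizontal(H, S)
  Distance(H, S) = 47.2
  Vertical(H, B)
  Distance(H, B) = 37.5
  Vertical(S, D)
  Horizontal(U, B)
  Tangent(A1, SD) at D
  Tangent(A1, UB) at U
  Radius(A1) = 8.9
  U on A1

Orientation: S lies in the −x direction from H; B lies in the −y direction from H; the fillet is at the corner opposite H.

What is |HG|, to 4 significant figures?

47.80

H is at the origin; H and S share the same y with |HS| = 47.2 and S on the −x side, so S = (-47.20, 0.000). HB is vertical with |HB| = 37.5 and B on the −y side, so B = (0.000, -37.50). The virtual corner opposite H is at (-47.20, -37.50). Tangency of A1 to SD means the radius GD is perpendicular to SD and since A1 is tangent to UB there, GU ⟂ UB, with radius 8.9, so the center G sits 8.9 in from both sides at G = (-38.30, -28.60). Then |HG| = |G − H| = 47.80.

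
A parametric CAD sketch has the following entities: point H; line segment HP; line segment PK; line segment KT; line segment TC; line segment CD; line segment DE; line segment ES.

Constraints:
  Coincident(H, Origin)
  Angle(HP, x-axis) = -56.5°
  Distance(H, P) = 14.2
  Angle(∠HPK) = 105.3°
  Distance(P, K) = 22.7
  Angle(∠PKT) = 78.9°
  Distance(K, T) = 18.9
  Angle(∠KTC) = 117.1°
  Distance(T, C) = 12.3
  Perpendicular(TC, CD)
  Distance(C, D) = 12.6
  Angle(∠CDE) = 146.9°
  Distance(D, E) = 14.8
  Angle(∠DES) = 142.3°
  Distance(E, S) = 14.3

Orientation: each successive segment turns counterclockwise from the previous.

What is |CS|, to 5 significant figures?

36.717

H is at the origin; HP runs at -56.5° with length 14.2, so P = (7.8375, -11.841). ∠HPK = 105.3° gives PK at 18.200° from the x-axis; with |PK| = 22.7, K = (29.402, -4.7512). ∠PKT = 78.9° gives KT at 119.30° from the x-axis; with |KT| = 18.9, T = (20.153, 11.731). ∠KTC = 117.1° gives TC at -177.80° from the x-axis; with |TC| = 12.3, C = (7.8616, 11.259). TC is perpendicular to CD, so CD runs at -87.800°; with |CD| = 12.6, D = (8.3453, -1.3319). ∠CDE = 146.9° gives DE at -54.700° from the x-axis; with |DE| = 14.8, E = (16.898, -13.411). ∠DES = 142.3° gives ES at -17.000° from the x-axis; with |ES| = 14.3, S = (30.573, -17.592). Then |CS| = |S − C| = 36.717.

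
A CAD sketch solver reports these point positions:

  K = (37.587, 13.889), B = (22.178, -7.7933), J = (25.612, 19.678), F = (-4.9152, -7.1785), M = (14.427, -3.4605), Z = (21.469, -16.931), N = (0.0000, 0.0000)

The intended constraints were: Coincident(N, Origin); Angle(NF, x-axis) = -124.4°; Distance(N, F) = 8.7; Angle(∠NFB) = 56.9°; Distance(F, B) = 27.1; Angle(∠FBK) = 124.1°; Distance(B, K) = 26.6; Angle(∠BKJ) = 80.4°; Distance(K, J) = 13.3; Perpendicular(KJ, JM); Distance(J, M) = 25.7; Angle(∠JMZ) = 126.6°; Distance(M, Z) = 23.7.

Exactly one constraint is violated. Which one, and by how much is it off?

Distance(M, Z) = 23.7 — off by 8.50.

N = (0.00, 0.00) ✓; NF at -124.4° ✓; |NF| = 8.700 ✓; ∠NFB = 56.90° ✓; |FB| = 27.10 ✓; ∠FBK = 124.1° ✓; |BK| = 26.60 ✓; ∠BKJ = 80.40° ✓; |KJ| = 13.30 ✓; ∠(KJ, JM) = 90.00° ✓; |JM| = 25.70 ✓; ∠JMZ = 126.6° ✓; |MZ| = 15.20 ✗.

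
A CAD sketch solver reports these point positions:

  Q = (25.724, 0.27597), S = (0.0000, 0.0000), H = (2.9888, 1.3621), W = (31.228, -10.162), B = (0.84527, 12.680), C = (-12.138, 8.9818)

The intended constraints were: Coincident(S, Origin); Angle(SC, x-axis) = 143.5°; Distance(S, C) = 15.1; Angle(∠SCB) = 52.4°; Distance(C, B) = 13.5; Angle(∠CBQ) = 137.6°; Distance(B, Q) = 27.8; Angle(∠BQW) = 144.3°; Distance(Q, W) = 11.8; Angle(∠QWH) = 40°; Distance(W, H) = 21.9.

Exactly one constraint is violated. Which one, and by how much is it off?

Distance(W, H) = 21.9 — off by 8.60.

S = (0.00, 0.00) ✓; SC at 143.5° ✓; |SC| = 15.10 ✓; ∠SCB = 52.40° ✓; |CB| = 13.50 ✓; ∠CBQ = 137.6° ✓; |BQ| = 27.80 ✓; ∠BQW = 144.3° ✓; |QW| = 11.80 ✓; ∠QWH = 40.00° ✓; |WH| = 30.50 ✗.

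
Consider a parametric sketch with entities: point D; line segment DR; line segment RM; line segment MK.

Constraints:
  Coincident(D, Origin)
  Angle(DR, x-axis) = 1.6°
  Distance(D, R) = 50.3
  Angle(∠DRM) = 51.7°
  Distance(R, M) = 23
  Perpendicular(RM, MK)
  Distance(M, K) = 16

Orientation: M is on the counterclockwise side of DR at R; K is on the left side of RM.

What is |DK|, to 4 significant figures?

24.86

D is at the origin; DR runs at 1.6° with length 50.3, so R = 50.3·(cos 1.6°, sin 1.6°) = (50.28, 1.404). ∠DRM = 51.7°, so RM runs at 1.6° + (180° − 51.7°) = 129.9° from the x-axis; with |RM| = 23.0, M = R + 23.0·(cos 129.9°, sin 129.9°) = (35.53, 19.05). RM is perpendicular to MK; with |MK| = 16.0 on the left of RM, K = M + 16.0·(-0.7672, -0.6414) = (23.25, 8.786). Then |DK| = |K − D| = 24.86.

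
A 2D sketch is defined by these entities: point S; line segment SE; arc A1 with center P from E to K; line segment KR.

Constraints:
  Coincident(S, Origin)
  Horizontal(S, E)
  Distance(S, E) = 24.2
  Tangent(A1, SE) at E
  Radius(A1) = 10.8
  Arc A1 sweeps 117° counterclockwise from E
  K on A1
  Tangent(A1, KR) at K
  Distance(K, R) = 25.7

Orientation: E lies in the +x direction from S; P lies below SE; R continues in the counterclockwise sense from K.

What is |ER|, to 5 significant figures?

38.656

S is at the origin; SE is horizontal with |SE| = 24.2 and E on the +x side, so E = (24.200, 0.0000). A1 meets SE tangentially, so PE is at right angles to SE, so P = E + (0, -10.8) = (24.200, -10.800). On A1, E sits at bearing 90° from P; a 117° counterclockwise sweep puts K at bearing 207°, so K = P + 10.8·(cos 207°, sin 207°) = (14.577, -15.703). Since A1 is tangent to KR there, PK ⟂ KR, so KR runs along (−sin 207°, cos 207°); with |KR| = 25.7, R = (26.245, -38.602). Then |ER| = |R − E| = 38.656.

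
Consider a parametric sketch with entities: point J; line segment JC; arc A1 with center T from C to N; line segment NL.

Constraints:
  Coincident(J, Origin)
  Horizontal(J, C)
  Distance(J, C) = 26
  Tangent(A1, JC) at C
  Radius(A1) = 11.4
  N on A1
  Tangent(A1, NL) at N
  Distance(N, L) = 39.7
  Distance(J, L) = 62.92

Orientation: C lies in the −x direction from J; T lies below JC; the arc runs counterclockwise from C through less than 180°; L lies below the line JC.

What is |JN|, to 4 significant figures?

39.19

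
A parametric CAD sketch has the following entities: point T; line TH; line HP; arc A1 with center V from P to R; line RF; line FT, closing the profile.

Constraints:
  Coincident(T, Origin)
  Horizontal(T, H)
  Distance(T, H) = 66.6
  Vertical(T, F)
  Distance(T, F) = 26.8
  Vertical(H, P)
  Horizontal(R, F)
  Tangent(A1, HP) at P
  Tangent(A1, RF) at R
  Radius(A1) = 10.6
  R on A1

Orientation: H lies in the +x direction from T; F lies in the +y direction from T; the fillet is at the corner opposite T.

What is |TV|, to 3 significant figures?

58.3

T is at the origin; TH is horizontal with |TH| = 66.6 and H on the +x side, so H = (66.6, 0.00). TF is vertical with |TF| = 26.8 and F on the +y side, so F = (0.00, 26.8). The virtual corner opposite T is at (66.6, 26.8). Since A1 is tangent to HP there, VP ⟂ HP and tangency of A1 to RF means the radius VR is perpendicular to RF, with radius 10.6, so the center V sits 10.6 in from both sides at V = (56.0, 16.2). Then |TV| = |V − T| = 58.3.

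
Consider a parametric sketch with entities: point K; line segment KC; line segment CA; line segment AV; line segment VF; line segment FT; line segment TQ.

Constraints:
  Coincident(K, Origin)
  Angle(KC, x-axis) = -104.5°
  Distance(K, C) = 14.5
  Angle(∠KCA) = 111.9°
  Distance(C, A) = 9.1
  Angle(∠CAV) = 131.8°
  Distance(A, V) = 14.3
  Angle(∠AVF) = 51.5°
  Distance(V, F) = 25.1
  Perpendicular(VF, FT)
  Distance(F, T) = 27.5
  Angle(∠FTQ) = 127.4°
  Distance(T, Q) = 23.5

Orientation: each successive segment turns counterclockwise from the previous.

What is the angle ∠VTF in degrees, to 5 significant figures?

42.388°

∠AVF = 51.5° gives VF at 140.30° from the x-axis; with |VF| = 25.1, F = (-1.6201, -0.48089). VF is perpendicular to FT, so FT runs at -129.70°; with |FT| = 27.5, T = (-19.186, -21.639). Then cos ∠VTF = TV·TF / (|TV||TF|), giving 42.388°.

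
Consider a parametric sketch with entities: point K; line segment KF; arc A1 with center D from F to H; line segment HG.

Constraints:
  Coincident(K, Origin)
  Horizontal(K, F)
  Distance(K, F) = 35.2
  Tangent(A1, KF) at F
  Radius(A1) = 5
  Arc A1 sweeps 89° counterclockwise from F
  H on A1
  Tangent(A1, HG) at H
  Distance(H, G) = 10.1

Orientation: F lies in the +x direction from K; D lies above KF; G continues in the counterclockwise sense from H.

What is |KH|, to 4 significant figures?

40.50

K is at the origin; K and F share the same y with |KF| = 35.2 and F on the +x side, so F = (35.20, 0.000). Since A1 is tangent to KF there, DF ⟂ KF, so D = F + (0, 5) = (35.20, 5.000). On A1, F sits at bearing -90° from D; an 89° counterclockwise sweep puts H at bearing -1°, so H = D + 5.0·(cos -1°, sin -1°) = (40.20, 4.913). Then |KH| = |H − K| = 40.50.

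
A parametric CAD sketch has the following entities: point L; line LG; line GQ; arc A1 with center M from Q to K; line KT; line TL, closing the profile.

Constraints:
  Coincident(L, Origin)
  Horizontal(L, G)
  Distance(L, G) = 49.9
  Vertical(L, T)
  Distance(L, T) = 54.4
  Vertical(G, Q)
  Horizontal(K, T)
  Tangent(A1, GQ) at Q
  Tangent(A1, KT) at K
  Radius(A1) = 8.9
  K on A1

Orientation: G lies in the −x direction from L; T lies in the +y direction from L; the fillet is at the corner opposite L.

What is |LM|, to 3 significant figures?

61.2

L is at the origin; L and G share the same y with |LG| = 49.9 and G on the −x side, so G = (-49.9, 0.00). L and T share the same x with |LT| = 54.4 and T on the +y side, so T = (0.00, 54.4). The virtual corner opposite L is at (-49.9, 54.4). Tangency of A1 to GQ means the radius MQ is perpendicular to GQ and A1 meets KT tangentially, so MK is at right angles to KT, with radius 8.9, so the center M sits 8.9 in from both sides at M = (-41.0, 45.5). Then |LM| = |M − L| = 61.2.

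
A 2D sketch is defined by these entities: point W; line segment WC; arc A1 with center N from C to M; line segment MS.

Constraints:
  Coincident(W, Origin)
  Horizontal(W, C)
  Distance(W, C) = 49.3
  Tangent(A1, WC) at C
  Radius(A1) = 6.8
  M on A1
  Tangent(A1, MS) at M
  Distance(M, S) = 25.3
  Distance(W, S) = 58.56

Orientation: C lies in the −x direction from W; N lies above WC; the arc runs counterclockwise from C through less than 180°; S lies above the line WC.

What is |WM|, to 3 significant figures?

43.5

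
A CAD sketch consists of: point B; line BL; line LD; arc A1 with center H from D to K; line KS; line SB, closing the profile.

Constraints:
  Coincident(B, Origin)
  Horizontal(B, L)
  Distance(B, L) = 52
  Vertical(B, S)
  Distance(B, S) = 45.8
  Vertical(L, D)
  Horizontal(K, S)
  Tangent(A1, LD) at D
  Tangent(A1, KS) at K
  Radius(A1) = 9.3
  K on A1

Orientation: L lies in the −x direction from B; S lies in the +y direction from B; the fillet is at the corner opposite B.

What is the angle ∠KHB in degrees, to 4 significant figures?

130.5°

B is at the origin; B and L share the same y with |BL| = 52.0 and L on the −x side, so L = (-52.00, 0.000). B and S share the same x with |BS| = 45.8 and S on the +y side, so S = (0.000, 45.80). The virtual corner opposite B is at (-52.00, 45.80). Tangency of A1 to LD means the radius HD is perpendicular to LD and since A1 is tangent to KS there, HK ⟂ KS, with radius 9.3, so the center H sits 9.3 in from both sides at H = (-42.70, 36.50). That places the tangent points at D = (-52.00, 36.50) on LD and K = (-42.70, 45.80) on KS. Then cos ∠KHB = HK·HB / (|HK||HB|), giving 130.5°.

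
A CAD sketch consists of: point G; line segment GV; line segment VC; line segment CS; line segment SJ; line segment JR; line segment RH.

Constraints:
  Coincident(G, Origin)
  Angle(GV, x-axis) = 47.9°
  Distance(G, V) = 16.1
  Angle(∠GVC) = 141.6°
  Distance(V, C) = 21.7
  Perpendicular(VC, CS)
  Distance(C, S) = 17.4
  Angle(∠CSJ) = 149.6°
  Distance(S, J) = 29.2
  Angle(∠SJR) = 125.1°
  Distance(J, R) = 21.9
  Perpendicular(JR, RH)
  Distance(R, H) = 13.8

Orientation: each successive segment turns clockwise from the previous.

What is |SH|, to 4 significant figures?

39.98

∠SJR = 125.1° gives JR at -165.8° from the x-axis; with |JR| = 21.9, R = (3.420, -34.29). JR is perpendicular to RH, so RH runs at 104.2°; with |RH| = 13.8, H = (0.03525, -20.91). Then |SH| = |H − S| = 39.98.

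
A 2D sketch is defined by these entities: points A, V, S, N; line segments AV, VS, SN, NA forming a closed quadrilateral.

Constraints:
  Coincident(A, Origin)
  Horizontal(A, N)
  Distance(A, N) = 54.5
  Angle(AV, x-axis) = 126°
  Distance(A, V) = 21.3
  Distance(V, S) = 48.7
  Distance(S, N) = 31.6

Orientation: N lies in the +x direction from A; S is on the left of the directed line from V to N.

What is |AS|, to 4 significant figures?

43.58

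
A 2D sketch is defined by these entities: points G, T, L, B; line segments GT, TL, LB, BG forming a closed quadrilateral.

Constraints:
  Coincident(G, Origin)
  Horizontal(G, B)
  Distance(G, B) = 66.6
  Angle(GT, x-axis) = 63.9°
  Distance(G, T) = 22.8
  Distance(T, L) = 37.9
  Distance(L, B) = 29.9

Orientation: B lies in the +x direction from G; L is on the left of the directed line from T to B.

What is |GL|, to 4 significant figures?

53.19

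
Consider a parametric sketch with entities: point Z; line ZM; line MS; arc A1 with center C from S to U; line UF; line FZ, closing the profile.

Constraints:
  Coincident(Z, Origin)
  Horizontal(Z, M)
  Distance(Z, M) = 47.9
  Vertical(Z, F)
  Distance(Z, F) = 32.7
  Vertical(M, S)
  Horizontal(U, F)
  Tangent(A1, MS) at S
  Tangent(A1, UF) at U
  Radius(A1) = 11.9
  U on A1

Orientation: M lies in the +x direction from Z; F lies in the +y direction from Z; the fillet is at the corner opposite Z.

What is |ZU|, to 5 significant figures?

48.634

Z is at the origin; ZM is horizontal with |ZM| = 47.9 and M on the +x side, so M = (47.900, 0.0000). Z and F share the same x with |ZF| = 32.7 and F on the +y side, so F = (0.0000, 32.700). The virtual corner opposite Z is at (47.900, 32.700). The tangent condition forces CS to be normal to MS and the tangent condition forces CU to be normal to UF, with radius 11.9, so the center C sits 11.9 in from both sides at C = (36.000, 20.800). That places the tangent points at S = (47.900, 20.800) on MS and U = (36.000, 32.700) on UF. Then |ZU| = |U − Z| = 48.634.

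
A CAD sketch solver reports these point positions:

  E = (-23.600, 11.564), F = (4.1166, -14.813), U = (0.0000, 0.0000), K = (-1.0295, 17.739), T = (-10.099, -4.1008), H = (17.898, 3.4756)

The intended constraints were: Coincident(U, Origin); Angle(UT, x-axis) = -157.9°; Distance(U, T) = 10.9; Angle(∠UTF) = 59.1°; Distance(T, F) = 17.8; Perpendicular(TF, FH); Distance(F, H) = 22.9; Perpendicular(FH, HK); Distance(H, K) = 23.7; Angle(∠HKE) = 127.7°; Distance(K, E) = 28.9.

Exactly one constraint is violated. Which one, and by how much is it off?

Distance(K, E) = 28.9 — off by 5.50.

U = (0.00, 0.00) ✓; UT at -157.9° ✓; |UT| = 10.90 ✓; ∠UTF = 59.10° ✓; |TF| = 17.80 ✓; ∠(TF, FH) = 90.00° ✓; |FH| = 22.90 ✓; ∠(FH, HK) = 90.00° ✓; |HK| = 23.70 ✓; ∠HKE = 127.7° ✓; |KE| = 23.40 ✗.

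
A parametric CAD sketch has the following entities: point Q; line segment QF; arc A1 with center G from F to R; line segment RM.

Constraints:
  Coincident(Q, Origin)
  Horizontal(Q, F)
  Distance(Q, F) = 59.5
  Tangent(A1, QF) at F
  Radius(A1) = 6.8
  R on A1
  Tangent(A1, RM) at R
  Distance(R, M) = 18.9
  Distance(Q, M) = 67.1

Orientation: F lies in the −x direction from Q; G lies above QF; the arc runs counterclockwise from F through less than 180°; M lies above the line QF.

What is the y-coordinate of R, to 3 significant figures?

9.73

Q is at the origin; QF is horizontal with |QF| = 59.5 and F on the −x side, so F = (-59.5, 0.00). The tangent condition forces GF to be normal to QF, so G = F + (0, 6.8) = (-59.5, 6.80). Since GR ⟂ RM (tangency), |GM| = √(6.8² + 18.9²) = 20.1 regardless of where R sits on A1. So M lies on both circle(Q, 67.1) and circle(G, 20.1); the above-QF intersection is M = (-61.5, 26.8). R is the foot of the tangent from M: R = (-53.4, 9.73).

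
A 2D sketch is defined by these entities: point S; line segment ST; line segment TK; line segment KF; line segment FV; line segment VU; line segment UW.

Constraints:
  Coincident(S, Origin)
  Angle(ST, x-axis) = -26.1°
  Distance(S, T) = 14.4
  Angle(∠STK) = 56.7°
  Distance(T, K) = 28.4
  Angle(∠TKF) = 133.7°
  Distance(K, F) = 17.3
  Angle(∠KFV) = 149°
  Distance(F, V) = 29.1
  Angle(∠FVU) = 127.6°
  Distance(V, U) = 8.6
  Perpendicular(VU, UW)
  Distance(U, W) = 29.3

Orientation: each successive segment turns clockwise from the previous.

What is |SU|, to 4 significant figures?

48.69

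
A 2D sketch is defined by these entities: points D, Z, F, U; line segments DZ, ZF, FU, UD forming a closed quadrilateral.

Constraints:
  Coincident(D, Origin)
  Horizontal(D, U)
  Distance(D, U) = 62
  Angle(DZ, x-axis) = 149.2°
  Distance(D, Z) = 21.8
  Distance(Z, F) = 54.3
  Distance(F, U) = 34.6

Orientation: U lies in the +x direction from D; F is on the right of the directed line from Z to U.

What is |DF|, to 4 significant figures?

32.61

D is at the origin; DU is horizontal with |DU| = 62.0 and U in +x, so U = (62.0, 0). DZ runs at 149.2° with |DZ| = 21.8, so Z = (-18.73, 11.16). F is determined by |ZF| = 54.3 and |FU| = 34.6 together: it lies at the intersection of circle(Z, 54.3) and circle(U, 34.6). With |ZU| = 81.49, the foot of the radical line on ZU is 51.49 from Z and the perpendicular offset is √(54.3² − 51.49²) = 17.24. Taking the right-of-ZU solution: F = (29.92, -12.96).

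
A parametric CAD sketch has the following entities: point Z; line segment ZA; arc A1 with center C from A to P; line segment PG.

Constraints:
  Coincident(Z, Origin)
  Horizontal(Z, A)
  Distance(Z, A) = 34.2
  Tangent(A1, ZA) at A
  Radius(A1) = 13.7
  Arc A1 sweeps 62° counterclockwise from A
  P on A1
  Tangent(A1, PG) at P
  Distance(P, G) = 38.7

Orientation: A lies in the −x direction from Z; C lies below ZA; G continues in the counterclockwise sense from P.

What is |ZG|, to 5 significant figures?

76.635

Z is at the origin; Z and A share the same y with |ZA| = 34.2 and A on the −x side, so A = (-34.200, 0.0000). Since A1 is tangent to ZA there, CA ⟂ ZA, so C = A + (0, -13.7) = (-34.200, -13.700). On A1, A sits at bearing 90° from C; a 62° counterclockwise sweep puts P at bearing 152°, so P = C + 13.7·(cos 152°, sin 152°) = (-46.296, -7.2682). A1 meets PG tangentially, so CP is at right angles to PG, so PG runs along (−sin 152°, cos 152°); with |PG| = 38.7, G = (-64.465, -41.438). Then |ZG| = |G − Z| = 76.635.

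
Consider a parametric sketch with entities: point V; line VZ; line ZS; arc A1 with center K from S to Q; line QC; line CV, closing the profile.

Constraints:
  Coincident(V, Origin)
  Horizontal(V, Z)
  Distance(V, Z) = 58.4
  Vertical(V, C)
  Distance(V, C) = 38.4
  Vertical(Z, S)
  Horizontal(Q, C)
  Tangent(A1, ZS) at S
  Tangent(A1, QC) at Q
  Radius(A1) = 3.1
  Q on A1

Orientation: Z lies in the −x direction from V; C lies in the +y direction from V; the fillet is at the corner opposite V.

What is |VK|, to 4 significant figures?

65.61

V is at the origin; VZ is horizontal with |VZ| = 58.4 and Z on the −x side, so Z = (-58.40, 0.000). V and C share the same x with |VC| = 38.4 and C on the +y side, so C = (0.000, 38.40). The virtual corner opposite V is at (-58.40, 38.40). Tangency of A1 to ZS means the radius KS is perpendicular to ZS and tangency of A1 to QC means the radius KQ is perpendicular to QC, with radius 3.1, so the center K sits 3.1 in from both sides at K = (-55.30, 35.30). Then |VK| = |K − V| = 65.61.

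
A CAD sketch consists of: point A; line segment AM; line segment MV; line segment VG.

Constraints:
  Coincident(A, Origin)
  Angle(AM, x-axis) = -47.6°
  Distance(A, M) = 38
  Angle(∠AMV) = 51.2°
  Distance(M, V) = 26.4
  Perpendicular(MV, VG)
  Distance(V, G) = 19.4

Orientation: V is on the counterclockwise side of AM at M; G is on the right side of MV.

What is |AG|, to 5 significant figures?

49.083

A is at the origin; AM runs at -47.6° with length 38.0, so M = 38.0·(cos -47.6°, sin -47.6°) = (25.623, -28.061). ∠AMV = 51.2°, so MV runs at -47.6° + (180° − 51.2°) = 81.200° from the x-axis; with |MV| = 26.4, V = M + 26.4·(cos 81.200°, sin 81.200°) = (29.662, -1.9721). MV ⟂ VG; with |VG| = 19.4 on the right of MV, G = V + 19.4·(0.98823, -0.15299) = (48.834, -4.9400). Then |AG| = |G − A| = 49.083.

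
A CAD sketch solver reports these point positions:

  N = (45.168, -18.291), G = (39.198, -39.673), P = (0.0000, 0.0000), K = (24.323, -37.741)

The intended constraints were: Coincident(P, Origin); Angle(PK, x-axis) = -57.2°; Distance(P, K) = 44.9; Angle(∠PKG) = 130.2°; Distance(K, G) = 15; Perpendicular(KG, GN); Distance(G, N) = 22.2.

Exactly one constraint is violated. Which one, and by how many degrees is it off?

Perpendicular(KG, GN) — off by 8.20°.

P = (0.00, 0.00) ✓; PK at -57.20° ✓; |PK| = 44.90 ✓; ∠PKG = 130.2° ✓; |KG| = 15.00 ✓; ∠(KG, GN) = 81.80° ✗; |GN| = 22.20 ✓.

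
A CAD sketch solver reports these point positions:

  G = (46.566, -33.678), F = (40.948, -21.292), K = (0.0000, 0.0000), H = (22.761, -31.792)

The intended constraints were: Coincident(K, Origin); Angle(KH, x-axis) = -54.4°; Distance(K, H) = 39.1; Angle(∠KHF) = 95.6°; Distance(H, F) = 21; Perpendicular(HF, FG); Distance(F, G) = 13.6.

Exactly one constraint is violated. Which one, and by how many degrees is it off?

Perpendicular(HF, FG) — off by 5.60°.

K = (0.00, 0.00) ✓; KH at -54.40° ✓; |KH| = 39.10 ✓; ∠KHF = 95.60° ✓; |HF| = 21.00 ✓; ∠(HF, FG) = 95.60° ✗; |FG| = 13.60 ✓.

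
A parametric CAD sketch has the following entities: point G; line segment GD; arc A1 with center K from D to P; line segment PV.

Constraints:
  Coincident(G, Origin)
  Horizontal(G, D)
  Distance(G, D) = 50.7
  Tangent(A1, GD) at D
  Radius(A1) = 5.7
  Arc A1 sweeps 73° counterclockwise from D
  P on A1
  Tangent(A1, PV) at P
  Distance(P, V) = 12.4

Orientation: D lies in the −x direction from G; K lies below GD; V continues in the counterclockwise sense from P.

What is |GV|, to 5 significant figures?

61.853

On A1, D sits at bearing 90° from K; a 73° counterclockwise sweep puts P at bearing 163°, so P = K + 5.7·(cos 163°, sin 163°) = (-56.151, -4.0335). Since A1 is tangent to PV there, KP ⟂ PV, so PV runs along (−sin 163°, cos 163°); with |PV| = 12.4, V = (-59.776, -15.892). Then |GV| = |V − G| = 61.853.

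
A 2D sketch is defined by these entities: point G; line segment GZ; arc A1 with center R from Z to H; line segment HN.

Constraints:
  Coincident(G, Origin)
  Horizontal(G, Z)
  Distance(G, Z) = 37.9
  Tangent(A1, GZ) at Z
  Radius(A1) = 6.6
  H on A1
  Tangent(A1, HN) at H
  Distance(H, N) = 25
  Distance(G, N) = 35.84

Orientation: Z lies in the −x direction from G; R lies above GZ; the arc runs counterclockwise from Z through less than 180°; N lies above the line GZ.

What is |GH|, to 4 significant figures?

32.02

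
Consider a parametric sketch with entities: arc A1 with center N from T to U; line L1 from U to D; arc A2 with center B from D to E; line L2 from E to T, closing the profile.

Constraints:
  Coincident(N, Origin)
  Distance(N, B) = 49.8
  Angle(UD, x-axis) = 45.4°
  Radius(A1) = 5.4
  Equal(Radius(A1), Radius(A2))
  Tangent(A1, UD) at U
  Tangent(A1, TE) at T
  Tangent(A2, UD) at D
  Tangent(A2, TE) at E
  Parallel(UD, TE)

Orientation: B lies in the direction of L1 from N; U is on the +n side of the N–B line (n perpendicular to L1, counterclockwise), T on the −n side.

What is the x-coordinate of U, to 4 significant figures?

-3.845

The slot axis is L1's direction at 45.4°, so u = (cos 45.4°, sin 45.4°) = (0.7022, 0.7120) and n = (−sin 45.4°, cos 45.4°) = (-0.7120, 0.7022). N is at the origin and B lies 49.8 along u from N, so B = 49.8·u = (34.97, 35.46). Tangency of A1 to both parallel lines with radius 5.4 puts U and T at N ± 5.4·n: U = (-3.845, 3.792), T = (3.845, -3.792). So U.x = -3.845.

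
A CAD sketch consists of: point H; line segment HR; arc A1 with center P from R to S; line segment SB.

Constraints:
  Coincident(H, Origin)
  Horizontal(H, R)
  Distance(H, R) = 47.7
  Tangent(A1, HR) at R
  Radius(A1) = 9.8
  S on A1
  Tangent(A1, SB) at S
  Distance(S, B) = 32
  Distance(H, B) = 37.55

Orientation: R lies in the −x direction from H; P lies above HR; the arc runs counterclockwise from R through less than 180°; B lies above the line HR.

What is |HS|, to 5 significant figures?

39.832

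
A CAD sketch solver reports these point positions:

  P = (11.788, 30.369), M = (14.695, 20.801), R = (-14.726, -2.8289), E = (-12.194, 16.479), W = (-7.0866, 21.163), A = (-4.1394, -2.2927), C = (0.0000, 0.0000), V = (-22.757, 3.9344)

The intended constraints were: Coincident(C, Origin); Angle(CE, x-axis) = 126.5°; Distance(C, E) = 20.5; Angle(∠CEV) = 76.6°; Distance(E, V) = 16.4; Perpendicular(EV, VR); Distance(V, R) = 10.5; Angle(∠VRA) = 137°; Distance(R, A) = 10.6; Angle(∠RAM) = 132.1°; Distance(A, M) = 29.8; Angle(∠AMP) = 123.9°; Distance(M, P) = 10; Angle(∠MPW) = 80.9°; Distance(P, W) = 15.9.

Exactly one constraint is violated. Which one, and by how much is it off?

Distance(P, W) = 15.9 — off by 5.10.

C = (0.00, 0.00) ✓; CE at 126.5° ✓; |CE| = 20.50 ✓; ∠CEV = 76.60° ✓; |EV| = 16.40 ✓; ∠(EV, VR) = 90.00° ✓; |VR| = 10.50 ✓; ∠VRA = 137.0° ✓; |RA| = 10.60 ✓; ∠RAM = 132.1° ✓; |AM| = 29.80 ✓; ∠AMP = 123.9° ✓; |MP| = 10.00 ✓; ∠MPW = 80.90° ✓; |PW| = 21.00 ✗.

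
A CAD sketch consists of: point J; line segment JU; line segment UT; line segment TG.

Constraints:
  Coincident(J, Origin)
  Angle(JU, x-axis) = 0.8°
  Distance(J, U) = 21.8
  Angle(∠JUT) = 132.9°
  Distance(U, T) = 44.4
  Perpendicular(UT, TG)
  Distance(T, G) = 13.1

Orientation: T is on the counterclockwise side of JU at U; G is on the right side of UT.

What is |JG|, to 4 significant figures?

65.99

J is at the origin; JU runs at 0.8° with length 21.8, so U = 21.8·(cos 0.8°, sin 0.8°) = (21.80, 0.3044). ∠JUT = 132.9°, so UT runs at 0.8° + (180° − 132.9°) = 47.90° from the x-axis; with |UT| = 44.4, T = U + 44.4·(cos 47.90°, sin 47.90°) = (51.56, 33.25). The perpendicularity gives TG at right angles to UT; with |TG| = 13.1 on the right of UT, G = T + 13.1·(0.7420, -0.6704) = (61.28, 24.47). Then |JG| = |G − J| = 65.99.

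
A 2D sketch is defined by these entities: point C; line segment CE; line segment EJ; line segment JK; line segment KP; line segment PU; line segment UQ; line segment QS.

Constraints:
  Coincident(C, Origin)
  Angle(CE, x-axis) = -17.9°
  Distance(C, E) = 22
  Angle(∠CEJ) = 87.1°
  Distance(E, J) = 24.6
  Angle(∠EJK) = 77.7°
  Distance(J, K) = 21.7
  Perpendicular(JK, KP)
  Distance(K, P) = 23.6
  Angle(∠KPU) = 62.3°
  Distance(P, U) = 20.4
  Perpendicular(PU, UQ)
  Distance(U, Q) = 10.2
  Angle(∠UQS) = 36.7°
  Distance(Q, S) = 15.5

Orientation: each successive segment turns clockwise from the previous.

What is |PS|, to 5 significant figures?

11.357

C is at the origin; CE runs at -17.9° with length 22.0, so E = (20.935, -6.7618). ∠CEJ = 87.1° gives EJ at -110.80° from the x-axis; with |EJ| = 24.6, J = (12.199, -29.759). ∠EJK = 77.7° gives JK at 146.90° from the x-axis; with |JK| = 21.7, K = (-5.9791, -17.908). The perpendicularity gives KP at right angles to JK, so KP runs at 56.900°; with |KP| = 23.6, P = (6.9090, 1.8620). ∠KPU = 62.3° gives PU at -60.800° from the x-axis; with |PU| = 20.4, U = (16.861, -15.946). PU ⟂ UQ, so UQ runs at -150.80°; with |UQ| = 10.2, Q = (7.9575, -20.922). ∠UQS = 36.7° gives QS at 65.900° from the x-axis; with |QS| = 15.5, S = (14.287, -6.7728). Then |PS| = |S − P| = 11.357.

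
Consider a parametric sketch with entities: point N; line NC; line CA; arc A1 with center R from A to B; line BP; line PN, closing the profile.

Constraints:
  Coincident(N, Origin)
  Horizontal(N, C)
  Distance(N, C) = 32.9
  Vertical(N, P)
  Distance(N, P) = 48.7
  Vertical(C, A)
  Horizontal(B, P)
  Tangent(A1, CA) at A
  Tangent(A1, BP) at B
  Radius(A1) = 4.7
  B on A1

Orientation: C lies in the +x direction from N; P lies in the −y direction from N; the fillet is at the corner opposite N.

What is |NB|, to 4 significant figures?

56.28

The virtual corner opposite N is at (32.90, -48.70). A1 meets CA tangentially, so RA is at right angles to CA and since A1 is tangent to BP there, RB ⟂ BP, with radius 4.7, so the center R sits 4.7 in from both sides at R = (28.20, -44.00). That places the tangent points at A = (32.90, -44.00) on CA and B = (28.20, -48.70) on BP. Then |NB| = |B − N| = 56.28.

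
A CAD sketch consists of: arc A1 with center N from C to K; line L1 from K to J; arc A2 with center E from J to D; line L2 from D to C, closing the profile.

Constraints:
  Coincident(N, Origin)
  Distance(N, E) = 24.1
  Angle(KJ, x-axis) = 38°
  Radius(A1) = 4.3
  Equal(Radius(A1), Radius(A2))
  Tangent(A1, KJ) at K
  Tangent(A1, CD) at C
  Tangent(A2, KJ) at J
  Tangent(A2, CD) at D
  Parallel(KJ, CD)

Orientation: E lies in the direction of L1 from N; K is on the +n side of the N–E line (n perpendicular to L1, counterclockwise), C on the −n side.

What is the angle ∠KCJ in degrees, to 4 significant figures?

70.36°

Tangency of A1 to both parallel lines with radius 4.3 puts K and C at N ± 4.3·n: K = (-2.647, 3.388), C = (2.647, -3.388). Equal radii place J and D the same way about E: J = E + 4.3·n = (16.34, 18.23), D = E − 4.3·n = (21.64, 11.45). Then cos ∠KCJ = CK·CJ / (|CK||CJ|), giving 70.36°.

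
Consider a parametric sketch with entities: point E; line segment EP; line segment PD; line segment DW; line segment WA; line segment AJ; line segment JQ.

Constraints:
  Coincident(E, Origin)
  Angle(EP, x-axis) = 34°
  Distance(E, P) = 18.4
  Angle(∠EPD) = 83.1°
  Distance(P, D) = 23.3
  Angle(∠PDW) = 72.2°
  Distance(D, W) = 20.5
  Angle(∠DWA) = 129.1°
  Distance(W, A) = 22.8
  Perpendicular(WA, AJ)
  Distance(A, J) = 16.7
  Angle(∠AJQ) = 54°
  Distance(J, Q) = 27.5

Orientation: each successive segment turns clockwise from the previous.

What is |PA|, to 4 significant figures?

28.12

E is at the origin; EP runs at 34.0° with length 18.4, so P = (15.25, 10.29). ∠EPD = 83.1° gives PD at -62.90° from the x-axis; with |PD| = 23.3, D = (25.87, -10.45). ∠PDW = 72.2° gives DW at -170.7° from the x-axis; with |DW| = 20.5, W = (5.638, -13.77). ∠DWA = 129.1° gives WA at 138.4° from the x-axis; with |WA| = 22.8, A = (-11.41, 1.372). Then |PA| = |A − P| = 28.12.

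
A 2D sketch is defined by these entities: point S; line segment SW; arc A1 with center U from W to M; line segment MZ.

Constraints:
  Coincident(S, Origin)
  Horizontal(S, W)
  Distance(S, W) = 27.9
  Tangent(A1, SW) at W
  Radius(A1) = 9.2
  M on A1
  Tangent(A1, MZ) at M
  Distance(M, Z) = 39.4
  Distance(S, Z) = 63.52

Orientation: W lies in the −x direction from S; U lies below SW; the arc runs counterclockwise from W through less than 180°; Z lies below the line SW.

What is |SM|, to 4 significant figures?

37.80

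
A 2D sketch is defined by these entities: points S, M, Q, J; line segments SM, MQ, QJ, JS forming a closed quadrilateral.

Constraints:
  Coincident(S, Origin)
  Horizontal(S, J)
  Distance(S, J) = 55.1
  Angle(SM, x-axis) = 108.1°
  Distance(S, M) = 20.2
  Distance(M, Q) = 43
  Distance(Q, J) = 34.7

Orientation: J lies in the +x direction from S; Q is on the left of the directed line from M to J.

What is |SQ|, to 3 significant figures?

45.8

S is at the origin; S and J share the same y with |SJ| = 55.1 and J in +x, so J = (55.1, 0). SM runs at 108.1° with |SM| = 20.2, so M = (-6.28, 19.2). Q is determined by |MQ| = 43.0 and |QJ| = 34.7 together: it lies at the intersection of circle(M, 43.0) and circle(J, 34.7). With |MJ| = 64.3, the foot of the radical line on MJ is 37.2 from M and the perpendicular offset is √(43.0² − 37.2²) = 21.6. Taking the left-of-MJ solution: Q = (35.7, 28.7).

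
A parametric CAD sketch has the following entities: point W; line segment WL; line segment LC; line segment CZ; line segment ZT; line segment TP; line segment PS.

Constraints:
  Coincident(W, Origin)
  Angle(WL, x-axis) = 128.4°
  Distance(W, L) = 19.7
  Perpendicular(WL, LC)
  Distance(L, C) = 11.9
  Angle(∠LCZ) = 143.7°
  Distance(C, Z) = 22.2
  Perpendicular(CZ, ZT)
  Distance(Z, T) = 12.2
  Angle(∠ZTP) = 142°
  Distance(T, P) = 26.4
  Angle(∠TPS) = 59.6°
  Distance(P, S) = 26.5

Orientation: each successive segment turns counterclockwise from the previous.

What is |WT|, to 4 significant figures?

22.81

W is at the origin; WL runs at 128.4° with length 19.7, so L = (-12.24, 15.44). The perpendicularity gives LC at right angles to WL, so LC runs at -141.6°; with |LC| = 11.9, C = (-21.56, 8.047). ∠LCZ = 143.7° gives CZ at -105.3° from the x-axis; with |CZ| = 22.2, Z = (-27.42, -13.37). CZ is perpendicular to ZT, so ZT runs at -15.30°; with |ZT| = 12.2, T = (-15.65, -16.59). Then |WT| = |T − W| = 22.81.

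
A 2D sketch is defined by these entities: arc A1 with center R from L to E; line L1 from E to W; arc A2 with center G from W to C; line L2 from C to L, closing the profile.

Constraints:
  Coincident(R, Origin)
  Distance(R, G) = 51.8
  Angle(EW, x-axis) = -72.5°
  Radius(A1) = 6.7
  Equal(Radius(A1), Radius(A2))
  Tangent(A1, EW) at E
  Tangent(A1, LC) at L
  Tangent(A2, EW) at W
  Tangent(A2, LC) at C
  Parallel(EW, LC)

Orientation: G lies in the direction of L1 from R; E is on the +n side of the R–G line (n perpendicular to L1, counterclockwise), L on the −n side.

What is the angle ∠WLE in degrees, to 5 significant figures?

75.496°

The slot axis is L1's direction at -72.5°, so u = (cos -72.5°, sin -72.5°) = (0.30071, -0.95372) and n = (−sin -72.5°, cos -72.5°) = (0.95372, 0.30071). R is at the origin and G lies 51.8 along u from R, so G = 51.8·u = (15.577, -49.403). Tangency of A1 to both parallel lines with radius 6.7 puts E and L at R ± 6.7·n: E = (6.3899, 2.0147), L = (-6.3899, -2.0147). Equal radii place W and C the same way about G: W = G + 6.7·n = (21.966, -47.388), C = G − 6.7·n = (9.1867, -51.417). Then cos ∠WLE = LW·LE / (|LW||LE|), giving 75.496°.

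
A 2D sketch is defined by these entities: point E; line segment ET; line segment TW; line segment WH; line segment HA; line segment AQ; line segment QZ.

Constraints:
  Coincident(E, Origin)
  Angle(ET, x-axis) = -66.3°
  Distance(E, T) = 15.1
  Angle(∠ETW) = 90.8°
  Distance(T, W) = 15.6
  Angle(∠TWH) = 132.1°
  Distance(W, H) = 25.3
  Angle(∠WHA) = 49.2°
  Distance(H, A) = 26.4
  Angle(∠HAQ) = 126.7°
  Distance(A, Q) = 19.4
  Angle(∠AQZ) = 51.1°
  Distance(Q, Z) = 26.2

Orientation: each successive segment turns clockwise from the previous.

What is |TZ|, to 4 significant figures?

20.91

E is at the origin; ET runs at -66.3° with length 15.1, so T = (6.069, -13.83). ∠ETW = 90.8° gives TW at -155.5° from the x-axis; with |TW| = 15.6, W = (-8.126, -20.30). ∠TWH = 132.1° gives WH at 156.6° from the x-axis; with |WH| = 25.3, H = (-31.35, -10.25). ∠WHA = 49.2° gives HA at 25.80° from the x-axis; with |HA| = 26.4, A = (-7.577, 1.242). ∠HAQ = 126.7° gives AQ at -27.50° from the x-axis; with |AQ| = 19.4, Q = (9.631, -7.716). ∠AQZ = 51.1° gives QZ at -156.4° from the x-axis; with |QZ| = 26.2, Z = (-14.38, -18.20). Then |TZ| = |Z − T| = 20.91.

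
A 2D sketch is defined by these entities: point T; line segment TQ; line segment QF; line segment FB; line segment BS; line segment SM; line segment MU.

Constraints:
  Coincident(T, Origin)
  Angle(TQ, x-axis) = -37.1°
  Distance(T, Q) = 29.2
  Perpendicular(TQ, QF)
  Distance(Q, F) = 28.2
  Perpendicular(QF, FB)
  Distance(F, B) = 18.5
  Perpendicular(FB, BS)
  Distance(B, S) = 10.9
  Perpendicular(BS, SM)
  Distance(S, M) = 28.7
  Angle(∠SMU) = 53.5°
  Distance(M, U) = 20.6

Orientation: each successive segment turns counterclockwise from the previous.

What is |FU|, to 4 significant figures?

6.020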